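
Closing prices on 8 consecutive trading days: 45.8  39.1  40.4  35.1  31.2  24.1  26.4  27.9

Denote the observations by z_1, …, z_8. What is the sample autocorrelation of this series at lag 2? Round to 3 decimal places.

0.325

Mean z̄ = (45.8 + 39.1 + 40.4 + 35.1 + 31.2 + 24.1 + 26.4 + 27.9)/8 = 33.7500
Deviations from mean: 12.0500, 5.3500, 6.6500, 1.3500, -2.5500, -9.6500, -7.3500, -5.8500
Σ(z_t−z̄)(z_{t+2}−z̄) = (80.1325) + (7.2225) + (-16.9575) + (-13.0275) + (18.7425) + (56.4525) = 132.5650
Denominator Σ(z_t−z̄)² = 407.7400
r_2 = 132.5650 / 407.7400 = 0.325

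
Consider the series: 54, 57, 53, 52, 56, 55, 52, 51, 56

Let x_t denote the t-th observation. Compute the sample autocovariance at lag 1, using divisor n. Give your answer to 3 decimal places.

-0.556

Mean x̄ = (54 + 57 + 53 + 52 + 56 + 55 + 52 + 51 + 56)/9 = 54.0000
Σ_{t=1}^{8}(x_t−x̄)(x_{t+1}−x̄) = -5.0000
γ_1 = -5.0000 / 9 = -0.556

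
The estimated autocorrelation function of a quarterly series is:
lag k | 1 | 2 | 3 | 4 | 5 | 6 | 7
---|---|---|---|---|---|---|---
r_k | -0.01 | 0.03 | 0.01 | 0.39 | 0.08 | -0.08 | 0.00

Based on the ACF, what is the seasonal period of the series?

The largest autocorrelation is r_4 = 0.39; the remaining lags stay at or below 0.08.
The dominant spike at lag 4 indicates a seasonal period of 4.

4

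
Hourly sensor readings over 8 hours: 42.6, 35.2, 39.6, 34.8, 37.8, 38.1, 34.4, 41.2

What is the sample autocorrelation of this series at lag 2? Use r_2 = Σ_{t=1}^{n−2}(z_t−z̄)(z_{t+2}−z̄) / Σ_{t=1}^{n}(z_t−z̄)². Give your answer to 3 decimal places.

0.256

Mean z̄ = (42.6 + 35.2 + 39.6 + 34.8 + 37.8 + 38.1 + 34.4 + 41.2)/8 = 37.9625
Deviations from mean: 4.6375, -2.7625, 1.6375, -3.1625, -0.1625, 0.1375, -3.5625, 3.2375
Σ(z_t−z̄)(z_{t+2}−z̄) = (7.5939) + (8.7364) + (-0.2661) + (-0.4348) + (0.5789) + (0.4452) = 16.6534
Denominator Σ(z_t−z̄)² = 65.0388
r_2 = 16.6534 / 65.0388 = 0.256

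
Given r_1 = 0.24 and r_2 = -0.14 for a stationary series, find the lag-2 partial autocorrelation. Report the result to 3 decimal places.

-0.210

φ_{22} = (r_2 − r_1²) / (1 − r_1²)
r_1² = (0.24)² = 0.0576
Numerator = -0.14 − 0.0576 = -0.1976; denominator = 1 − 0.0576 = 0.9424
φ_{22} = -0.1976 / 0.9424 = -0.210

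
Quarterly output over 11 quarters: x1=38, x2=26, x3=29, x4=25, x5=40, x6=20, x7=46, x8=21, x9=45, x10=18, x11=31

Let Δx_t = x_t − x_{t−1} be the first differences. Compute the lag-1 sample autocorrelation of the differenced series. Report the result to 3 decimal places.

First differences Δx: -12, 3, -4, 15, -20, 26, -25, 24, -27, 13
Mean of differences = -0.7000
Numerator Σ(Δx_t−Δx̄)(Δx_{t+1}−Δx̄) = -3183.0900
Denominator Σ(Δx_t−Δx̄)² = 3564.1000
r_1(Δx) = -3183.0900 / 3564.1000 = -0.893

-0.893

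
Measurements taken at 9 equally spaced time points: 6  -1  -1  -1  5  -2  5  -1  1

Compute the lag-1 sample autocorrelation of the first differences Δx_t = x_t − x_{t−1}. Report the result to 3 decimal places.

-0.661

First differences Δx: -7, 0, 0, 6, -7, 7, -6, 2
Mean of differences = -0.6250
Numerator Σ(Δx_t−Δx̄)(Δx_{t+1}−Δx̄) = -145.3906
Denominator Σ(Δx_t−Δx̄)² = 219.8750
r_1(Δx) = -145.3906 / 219.8750 = -0.661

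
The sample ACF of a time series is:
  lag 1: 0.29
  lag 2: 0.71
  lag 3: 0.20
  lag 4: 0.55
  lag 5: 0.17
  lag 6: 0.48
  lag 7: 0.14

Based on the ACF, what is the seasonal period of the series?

2

The largest autocorrelation is r_2 = 0.71, with weaker echoes at lags 4 (0.55) and 6 (0.48); the remaining lags stay at or below 0.29.
The dominant spike at lag 2 indicates a seasonal period of 2.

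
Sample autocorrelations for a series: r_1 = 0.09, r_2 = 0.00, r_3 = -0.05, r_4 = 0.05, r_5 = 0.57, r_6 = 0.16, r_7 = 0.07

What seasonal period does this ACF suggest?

5

The largest autocorrelation is r_5 = 0.57; the remaining lags stay at or below 0.16.
The dominant spike at lag 5 indicates a seasonal period of 5.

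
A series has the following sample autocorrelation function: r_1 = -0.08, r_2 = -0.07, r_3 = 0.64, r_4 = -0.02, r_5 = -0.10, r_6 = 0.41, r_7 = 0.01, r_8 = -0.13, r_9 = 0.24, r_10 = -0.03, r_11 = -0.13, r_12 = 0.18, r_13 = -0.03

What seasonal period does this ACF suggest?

The largest autocorrelation is r_3 = 0.64, with weaker echoes at lags 6 (0.41), 9 (0.24) and 12 (0.18); the remaining lags stay at or below 0.01.
The dominant spike at lag 3 indicates a seasonal period of 3.

3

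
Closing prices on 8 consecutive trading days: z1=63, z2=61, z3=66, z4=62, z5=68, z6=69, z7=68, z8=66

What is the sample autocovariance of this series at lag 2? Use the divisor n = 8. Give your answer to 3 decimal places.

1.480

Mean z̄ = (63 + 61 + 66 + 62 + 68 + 69 + 68 + 66)/8 = 65.3750
Σ_{t=1}^{6}(z_t−z̄)(z_{t+2}−z̄) = 11.8438
γ_2 = 11.8438 / 8 = 1.480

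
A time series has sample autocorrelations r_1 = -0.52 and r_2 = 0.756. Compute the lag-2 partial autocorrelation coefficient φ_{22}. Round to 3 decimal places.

φ_{22} = (r_2 − r_1²) / (1 − r_1²)
r_1² = (-0.52)² = 0.2704
Numerator = 0.756 − 0.2704 = 0.4856; denominator = 1 − 0.2704 = 0.7296
φ_{22} = 0.4856 / 0.7296 = 0.666

0.666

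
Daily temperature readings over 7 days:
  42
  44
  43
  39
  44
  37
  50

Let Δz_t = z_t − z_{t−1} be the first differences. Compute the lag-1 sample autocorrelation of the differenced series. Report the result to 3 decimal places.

First differences Δz: 2, -1, -4, 5, -7, 13
Mean of differences = 1.3333
Numerator Σ(Δz_t−Δz̄)(Δz_{t+1}−Δz̄) = -136.4444
Denominator Σ(Δz_t−Δz̄)² = 253.3333
r_1(Δz) = -136.4444 / 253.3333 = -0.539

-0.539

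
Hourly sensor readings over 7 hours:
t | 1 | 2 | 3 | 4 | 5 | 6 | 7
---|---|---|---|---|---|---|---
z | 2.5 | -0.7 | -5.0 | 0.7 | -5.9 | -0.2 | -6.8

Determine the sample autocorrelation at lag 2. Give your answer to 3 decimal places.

Mean z̄ = (2.5 − 0.7 − 5.0 + 0.7 − 5.9 − 0.2 − 6.8)/7 = -2.2000
Deviations from mean: 4.7000, 1.5000, -2.8000, 2.9000, -3.7000, 2.0000, -4.6000
Numerator Σ_{t=1}^{5}(z_t−z̄)(z_{t+2}−z̄) = 24.3700
Denominator Σ(z_t−z̄)² = 79.4400
r_2 = 24.3700 / 79.4400 = 0.307

0.307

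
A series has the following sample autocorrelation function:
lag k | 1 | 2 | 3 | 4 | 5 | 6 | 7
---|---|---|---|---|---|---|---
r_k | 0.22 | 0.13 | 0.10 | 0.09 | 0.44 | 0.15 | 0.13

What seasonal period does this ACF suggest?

The largest autocorrelation is r_5 = 0.44; the remaining lags stay at or below 0.22. The elevated value at lag 1 (0.22), dropping to 0.13 at lag 2, reflects decaying short-term dependence rather than seasonality.
The dominant spike at lag 5 indicates a seasonal period of 5.

5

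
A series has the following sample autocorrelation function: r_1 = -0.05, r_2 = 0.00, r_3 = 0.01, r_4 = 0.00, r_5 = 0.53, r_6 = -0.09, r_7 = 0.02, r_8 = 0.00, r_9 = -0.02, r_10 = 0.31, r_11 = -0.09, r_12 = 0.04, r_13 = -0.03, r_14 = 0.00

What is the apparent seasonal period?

The largest autocorrelation is r_5 = 0.53, with a weaker echo at lag 10 (0.31); the remaining lags stay at or below 0.04.
The dominant spike at lag 5 indicates a seasonal period of 5.

5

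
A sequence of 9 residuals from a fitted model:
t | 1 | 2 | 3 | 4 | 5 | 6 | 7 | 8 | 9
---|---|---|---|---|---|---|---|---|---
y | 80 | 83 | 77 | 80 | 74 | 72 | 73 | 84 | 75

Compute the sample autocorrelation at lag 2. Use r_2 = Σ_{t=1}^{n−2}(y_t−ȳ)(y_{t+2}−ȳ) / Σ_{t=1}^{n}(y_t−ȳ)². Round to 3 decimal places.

Mean ȳ = (80 + 83 + 77 + 80 + 74 + 72 + 73 + 84 + 75)/9 = 77.5556
Σ(y_t−ȳ)(y_{t+2}−ȳ) = (-1.3580) + (13.3086) + (1.9753) + (-13.5802) + (16.1975) + (-35.8025) + (11.6420) = -7.6173
Denominator Σ(y_t−ȳ)² = 154.2222
r_2 = -7.6173 / 154.2222 = -0.049

-0.049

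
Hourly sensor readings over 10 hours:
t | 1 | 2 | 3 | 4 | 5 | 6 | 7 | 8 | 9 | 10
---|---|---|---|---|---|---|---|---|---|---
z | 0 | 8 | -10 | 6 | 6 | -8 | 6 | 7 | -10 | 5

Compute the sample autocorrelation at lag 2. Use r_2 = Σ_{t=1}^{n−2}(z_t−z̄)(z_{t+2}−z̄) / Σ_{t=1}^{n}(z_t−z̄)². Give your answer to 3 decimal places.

Mean z̄ = (0 + 8 − 10 + 6 + 6 − 8 + 6 + 7 − 10 + 5)/10 = 1.0000
Numerator Σ_{t=1}^{8}(z_t−z̄)(z_{t+2}−z̄) = -114.0000
Denominator Σ(z_t−z̄)² = 500.0000
r_2 = -114.0000 / 500.0000 = -0.228

-0.228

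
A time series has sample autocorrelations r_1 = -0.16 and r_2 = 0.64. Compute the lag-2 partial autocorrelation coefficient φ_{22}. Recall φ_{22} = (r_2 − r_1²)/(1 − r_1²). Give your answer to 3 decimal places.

0.631

φ_{22} = (r_2 − r_1²) / (1 − r_1²)
r_1² = (-0.16)² = 0.0256
Numerator = 0.64 − 0.0256 = 0.6144; denominator = 1 − 0.0256 = 0.9744
φ_{22} = 0.6144 / 0.9744 = 0.631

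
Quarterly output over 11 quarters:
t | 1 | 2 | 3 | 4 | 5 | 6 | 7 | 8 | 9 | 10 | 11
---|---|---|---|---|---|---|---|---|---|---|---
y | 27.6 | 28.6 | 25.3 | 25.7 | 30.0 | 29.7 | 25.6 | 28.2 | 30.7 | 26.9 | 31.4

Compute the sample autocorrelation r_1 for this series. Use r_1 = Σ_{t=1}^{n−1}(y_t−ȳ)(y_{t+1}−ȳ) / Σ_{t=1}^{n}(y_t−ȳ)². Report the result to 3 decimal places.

Mean ȳ = (27.6 + 28.6 + 25.3 + 25.7 + 30.0 + 29.7 + 25.6 + 28.2 + 30.7 + 26.9 + 31.4)/11 = 28.1545
Numerator Σ_{t=1}^{10}(y_t−ȳ)(y_{t+1}−ȳ) = -7.4030
Denominator Σ(y_t−ȳ)² = 45.5873
r_1 = -7.4030 / 45.5873 = -0.162

-0.162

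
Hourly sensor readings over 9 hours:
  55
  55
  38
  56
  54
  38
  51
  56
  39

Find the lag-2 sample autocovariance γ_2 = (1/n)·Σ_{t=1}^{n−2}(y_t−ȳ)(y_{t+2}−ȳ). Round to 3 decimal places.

-26.904

Mean ȳ = (55 + 55 + 38 + 56 + 54 + 38 + 51 + 56 + 39)/9 = 49.1111
Σ_{t=1}^{7}(y_t−ȳ)(y_{t+2}−ȳ) = -242.1358
γ_2 = -242.1358 / 9 = -26.904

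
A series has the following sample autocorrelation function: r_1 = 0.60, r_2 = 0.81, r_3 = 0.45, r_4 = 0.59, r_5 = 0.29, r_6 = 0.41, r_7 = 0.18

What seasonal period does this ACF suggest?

2

The largest autocorrelation is r_2 = 0.81; the remaining lags stay at or below 0.60.
The dominant spike at lag 2 indicates a seasonal period of 2.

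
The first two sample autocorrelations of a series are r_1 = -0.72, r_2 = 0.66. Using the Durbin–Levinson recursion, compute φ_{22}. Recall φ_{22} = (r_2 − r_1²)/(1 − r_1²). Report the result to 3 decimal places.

0.294

φ_{22} = (r_2 − r_1²) / (1 − r_1²)
r_1² = (-0.72)² = 0.5184
Numerator = 0.66 − 0.5184 = 0.1416; denominator = 1 − 0.5184 = 0.4816
φ_{22} = 0.1416 / 0.4816 = 0.294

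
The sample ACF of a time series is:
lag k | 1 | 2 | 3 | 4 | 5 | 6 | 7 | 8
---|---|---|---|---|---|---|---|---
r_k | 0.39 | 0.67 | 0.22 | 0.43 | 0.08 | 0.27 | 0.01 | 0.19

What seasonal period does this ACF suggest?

The largest autocorrelation is r_2 = 0.67, with a weaker echo at lag 4 (0.43); the remaining lags stay at or below 0.39.
The dominant spike at lag 2 indicates a seasonal period of 2.

2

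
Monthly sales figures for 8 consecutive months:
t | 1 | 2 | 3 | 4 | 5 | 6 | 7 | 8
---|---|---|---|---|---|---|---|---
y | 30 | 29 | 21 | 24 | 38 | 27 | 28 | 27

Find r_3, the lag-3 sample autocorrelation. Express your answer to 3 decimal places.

-0.006

Mean ȳ = (30 + 29 + 21 + 24 + 38 + 27 + 28 + 27)/8 = 28.0000
Deviations from mean: 2.0000, 1.0000, -7.0000, -4.0000, 10.0000, -1.0000, 0.0000, -1.0000
Σ(y_t−ȳ)(y_{t+3}−ȳ) = (-8.0000) + (10.0000) + (7.0000) + (0.0000) + (-10.0000) = -1.0000
Denominator Σ(y_t−ȳ)² = 172.0000
r_3 = -1.0000 / 172.0000 = -0.006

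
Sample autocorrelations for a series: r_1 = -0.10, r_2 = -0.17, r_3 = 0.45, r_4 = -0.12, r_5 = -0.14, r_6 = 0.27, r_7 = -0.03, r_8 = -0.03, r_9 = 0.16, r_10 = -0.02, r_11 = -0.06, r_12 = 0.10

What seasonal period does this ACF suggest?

3

The largest autocorrelation is r_3 = 0.45, with weaker echoes at lags 6 (0.27) and 9 (0.16); the remaining lags stay at or below 0.10.
The dominant spike at lag 3 indicates a seasonal period of 3.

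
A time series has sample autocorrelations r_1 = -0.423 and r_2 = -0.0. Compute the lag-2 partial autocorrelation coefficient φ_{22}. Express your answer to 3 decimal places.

φ_{22} = (r_2 − r_1²) / (1 − r_1²)
r_1² = (-0.423)² = 0.178929
Numerator = -0.0 − 0.1789 = -0.1789; denominator = 1 − 0.1789 = 0.8211
φ_{22} = -0.1789 / 0.8211 = -0.218

-0.218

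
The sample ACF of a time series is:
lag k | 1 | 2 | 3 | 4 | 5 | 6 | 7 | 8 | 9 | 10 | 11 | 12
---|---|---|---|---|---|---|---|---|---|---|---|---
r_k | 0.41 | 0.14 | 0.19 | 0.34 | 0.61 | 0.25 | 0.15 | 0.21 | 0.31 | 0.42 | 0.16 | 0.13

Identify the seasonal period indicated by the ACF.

5

The largest autocorrelation is r_5 = 0.61, with a weaker echo at lag 10 (0.42); the remaining lags stay at or below 0.41. The elevated value at lag 1 (0.41), dropping to 0.14 at lag 2, reflects decaying short-term dependence rather than seasonality.
The dominant spike at lag 5 indicates a seasonal period of 5.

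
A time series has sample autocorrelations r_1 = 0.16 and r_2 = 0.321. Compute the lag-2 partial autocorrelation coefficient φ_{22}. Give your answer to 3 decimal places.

φ_{22} = (r_2 − r_1²) / (1 − r_1²)
r_1² = (0.16)² = 0.0256
Numerator = 0.321 − 0.0256 = 0.2954; denominator = 1 − 0.0256 = 0.9744
φ_{22} = 0.2954 / 0.9744 = 0.303

0.303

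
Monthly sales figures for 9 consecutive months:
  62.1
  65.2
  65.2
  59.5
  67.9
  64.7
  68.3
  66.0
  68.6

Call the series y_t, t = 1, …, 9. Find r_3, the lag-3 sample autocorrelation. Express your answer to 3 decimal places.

Mean ȳ = (62.1 + 65.2 + 65.2 + 59.5 + 67.9 + 64.7 + 68.3 + 66.0 + 68.6)/9 = 65.2778
Numerator Σ_{t=1}^{6}(y_t−ȳ)(y_{t+3}−ȳ) = 0.7141
Denominator Σ(y_t−ȳ)² = 71.3956
r_3 = 0.7141 / 71.3956 = 0.010

0.010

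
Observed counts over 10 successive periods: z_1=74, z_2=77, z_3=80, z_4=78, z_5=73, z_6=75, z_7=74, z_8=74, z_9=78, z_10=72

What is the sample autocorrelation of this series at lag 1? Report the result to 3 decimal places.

Mean z̄ = (74 + 77 + 80 + 78 + 73 + 75 + 74 + 74 + 78 + 72)/10 = 75.5000
Numerator Σ_{t=1}^{9}(z_t−z̄)(z_{t+1}−z̄) = 1.2500
Denominator Σ(z_t−z̄)² = 60.5000
r_1 = 1.2500 / 60.5000 = 0.021

0.021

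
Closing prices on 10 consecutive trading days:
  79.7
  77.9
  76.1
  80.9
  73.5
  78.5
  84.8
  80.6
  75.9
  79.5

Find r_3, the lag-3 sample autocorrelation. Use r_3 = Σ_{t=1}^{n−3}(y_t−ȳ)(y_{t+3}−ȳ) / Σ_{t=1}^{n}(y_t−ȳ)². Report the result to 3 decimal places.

0.176

Mean ȳ = (79.7 + 77.9 + 76.1 + 80.9 + 73.5 + 78.5 + 84.8 + 80.6 + 75.9 + 79.5)/10 = 78.7400
Numerator Σ_{t=1}^{7}(y_t−ȳ)(y_{t+3}−ȳ) = 15.7392
Denominator Σ(y_t−ȳ)² = 89.6040
r_3 = 15.7392 / 89.6040 = 0.176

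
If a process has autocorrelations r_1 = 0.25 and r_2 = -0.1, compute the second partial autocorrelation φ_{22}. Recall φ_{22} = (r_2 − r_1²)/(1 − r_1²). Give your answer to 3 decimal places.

φ_{22} = (r_2 − r_1²) / (1 − r_1²)
r_1² = (0.25)² = 0.0625
Numerator = -0.1 − 0.0625 = -0.1625; denominator = 1 − 0.0625 = 0.9375
φ_{22} = -0.1625 / 0.9375 = -0.173

-0.173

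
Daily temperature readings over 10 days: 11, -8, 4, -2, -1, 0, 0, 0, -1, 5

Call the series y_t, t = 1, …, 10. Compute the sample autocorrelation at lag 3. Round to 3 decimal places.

Mean ȳ = (11 − 8 + 4 − 2 − 1 + 0 + 0 + 0 − 1 + 5)/10 = 0.8000
Numerator Σ_{t=1}^{7}(y_t−ȳ)(y_{t+3}−ȳ) = -13.5200
Denominator Σ(y_t−ȳ)² = 225.6000
r_3 = -13.5200 / 225.6000 = -0.060

-0.060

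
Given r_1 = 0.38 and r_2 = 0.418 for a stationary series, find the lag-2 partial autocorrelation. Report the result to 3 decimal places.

φ_{22} = (r_2 − r_1²) / (1 − r_1²)
r_1² = (0.38)² = 0.1444
Numerator = 0.418 − 0.1444 = 0.2736; denominator = 1 − 0.1444 = 0.8556
φ_{22} = 0.2736 / 0.8556 = 0.320

0.320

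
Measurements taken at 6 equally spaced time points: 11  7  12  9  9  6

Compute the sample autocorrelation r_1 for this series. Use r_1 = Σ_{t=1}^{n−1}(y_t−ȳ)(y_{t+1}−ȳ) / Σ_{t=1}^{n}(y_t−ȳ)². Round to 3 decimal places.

-0.385

Mean ȳ = (11 + 7 + 12 + 9 + 9 + 6)/6 = 9.0000
Deviations from mean: 2.0000, -2.0000, 3.0000, 0.0000, 0.0000, -3.0000
Σ(y_t−ȳ)(y_{t+1}−ȳ) = (-4.0000) + (-6.0000) + (0.0000) + (0.0000) + (0.0000) = -10.0000
Denominator Σ(y_t−ȳ)² = 26.0000
r_1 = -10.0000 / 26.0000 = -0.385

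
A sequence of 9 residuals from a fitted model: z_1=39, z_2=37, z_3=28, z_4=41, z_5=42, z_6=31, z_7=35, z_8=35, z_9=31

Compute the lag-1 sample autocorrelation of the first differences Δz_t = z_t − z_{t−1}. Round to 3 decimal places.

First differences Δz: -2, -9, 13, 1, -11, 4, 0, -4
Mean of differences = -1.0000
Numerator Σ(Δz_t−Δz̄)(Δz_{t+1}−Δz̄) = -144.0000
Denominator Σ(Δz_t−Δz̄)² = 400.0000
r_1(Δz) = -144.0000 / 400.0000 = -0.360

-0.360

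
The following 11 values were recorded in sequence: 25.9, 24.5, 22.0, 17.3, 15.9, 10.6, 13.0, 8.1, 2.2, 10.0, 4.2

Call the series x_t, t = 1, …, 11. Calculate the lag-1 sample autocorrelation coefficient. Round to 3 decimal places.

0.637

Mean x̄ = (25.9 + 24.5 + 22.0 + 17.3 + 15.9 + 10.6 + 13.0 + 8.1 + 2.2 + 10.0 + 4.2)/11 = 13.9727
Numerator Σ_{t=1}^{10}(x_t−x̄)(x_{t+1}−x̄) = 400.4138
Denominator Σ(x_t−x̄)² = 629.0018
r_1 = 400.4138 / 629.0018 = 0.637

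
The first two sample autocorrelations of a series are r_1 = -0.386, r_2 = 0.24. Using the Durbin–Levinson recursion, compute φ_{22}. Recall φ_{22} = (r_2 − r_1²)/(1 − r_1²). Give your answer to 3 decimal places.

φ_{22} = (r_2 − r_1²) / (1 − r_1²)
r_1² = (-0.386)² = 0.148996
Numerator = 0.24 − 0.1490 = 0.0910; denominator = 1 − 0.1490 = 0.8510
φ_{22} = 0.0910 / 0.8510 = 0.107

0.107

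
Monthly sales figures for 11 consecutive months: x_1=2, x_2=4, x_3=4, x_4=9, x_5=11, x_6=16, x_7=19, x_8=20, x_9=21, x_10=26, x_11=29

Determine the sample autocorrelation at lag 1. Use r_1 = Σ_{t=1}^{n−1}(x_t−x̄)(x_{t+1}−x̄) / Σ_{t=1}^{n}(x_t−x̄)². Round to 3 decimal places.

Mean x̄ = (2 + 4 + 4 + 9 + 11 + 16 + 19 + 20 + 21 + 26 + 29)/11 = 14.6364
Numerator Σ_{t=1}^{10}(x_t−x̄)(x_{t+1}−x̄) = 622.0496
Denominator Σ(x_t−x̄)² = 856.5455
r_1 = 622.0496 / 856.5455 = 0.726

0.726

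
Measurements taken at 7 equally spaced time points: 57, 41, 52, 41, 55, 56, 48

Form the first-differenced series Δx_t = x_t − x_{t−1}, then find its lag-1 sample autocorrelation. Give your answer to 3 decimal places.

-0.570

First differences Δx: -16, 11, -11, 14, 1, -8
Mean of differences = -1.5000
Numerator Σ(Δx_t−Δx̄)(Δx_{t+1}−Δx̄) = -424.7500
Denominator Σ(Δx_t−Δx̄)² = 745.5000
r_1(Δx) = -424.7500 / 745.5000 = -0.570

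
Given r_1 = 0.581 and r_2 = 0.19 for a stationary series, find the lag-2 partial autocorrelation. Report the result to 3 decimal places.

φ_{22} = (r_2 − r_1²) / (1 − r_1²)
r_1² = (0.581)² = 0.337561
Numerator = 0.19 − 0.3376 = -0.1476; denominator = 1 − 0.3376 = 0.6624
φ_{22} = -0.1476 / 0.6624 = -0.223

-0.223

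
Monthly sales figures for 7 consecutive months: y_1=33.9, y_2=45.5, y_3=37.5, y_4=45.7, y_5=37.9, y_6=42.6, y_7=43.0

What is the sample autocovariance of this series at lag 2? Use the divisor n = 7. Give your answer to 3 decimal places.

Mean ȳ = (33.9 + 45.5 + 37.5 + 45.7 + 37.9 + 42.6 + 43.0)/7 = 40.8714
Σ_{t=1}^{5}(y_t−ȳ)(y_{t+2}−ȳ) = 57.8927
γ_2 = 57.8927 / 7 = 8.270

8.270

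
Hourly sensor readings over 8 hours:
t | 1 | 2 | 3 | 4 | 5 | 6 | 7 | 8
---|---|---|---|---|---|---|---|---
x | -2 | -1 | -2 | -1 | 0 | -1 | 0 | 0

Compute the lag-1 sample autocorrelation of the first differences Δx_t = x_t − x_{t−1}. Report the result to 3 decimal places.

First differences Δx: 1, -1, 1, 1, -1, 1, 0
Mean of differences = 0.2857
Numerator Σ(Δx_t−Δx̄)(Δx_{t+1}−Δx̄) = -3.3673
Denominator Σ(Δx_t−Δx̄)² = 5.4286
r_1(Δx) = -3.3673 / 5.4286 = -0.620

-0.620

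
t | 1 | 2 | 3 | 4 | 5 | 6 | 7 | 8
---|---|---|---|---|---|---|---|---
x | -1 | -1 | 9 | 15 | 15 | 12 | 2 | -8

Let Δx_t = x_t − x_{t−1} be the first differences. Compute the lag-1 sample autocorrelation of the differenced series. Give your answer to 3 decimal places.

0.568

First differences Δx: 0, 10, 6, 0, -3, -10, -10
Mean of differences = -1.0000
Numerator Σ(Δx_t−Δx̄)(Δx_{t+1}−Δx̄) = 192.0000
Denominator Σ(Δx_t−Δx̄)² = 338.0000
r_1(Δx) = 192.0000 / 338.0000 = 0.568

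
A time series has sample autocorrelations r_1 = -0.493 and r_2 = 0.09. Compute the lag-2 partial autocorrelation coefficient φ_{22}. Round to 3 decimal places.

φ_{22} = (r_2 − r_1²) / (1 − r_1²)
r_1² = (-0.493)² = 0.243049
Numerator = 0.09 − 0.2430 = -0.1530; denominator = 1 − 0.2430 = 0.7570
φ_{22} = -0.1530 / 0.7570 = -0.202

-0.202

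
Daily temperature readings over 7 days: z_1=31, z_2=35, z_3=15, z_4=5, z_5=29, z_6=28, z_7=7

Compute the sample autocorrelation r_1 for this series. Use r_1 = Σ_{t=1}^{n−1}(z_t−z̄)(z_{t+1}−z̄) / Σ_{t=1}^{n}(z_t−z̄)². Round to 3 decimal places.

-0.024

Mean z̄ = (31 + 35 + 15 + 5 + 29 + 28 + 7)/7 = 21.4286
Deviations from mean: 9.5714, 13.5714, -6.4286, -16.4286, 7.5714, 6.5714, -14.4286
Σ(z_t−z̄)(z_{t+1}−z̄) = (129.8980) + (-87.2449) + (105.6122) + (-124.3878) + (49.7551) + (-94.8163) = -21.1837
Denominator Σ(z_t−z̄)² = 895.7143
r_1 = -21.1837 / 895.7143 = -0.024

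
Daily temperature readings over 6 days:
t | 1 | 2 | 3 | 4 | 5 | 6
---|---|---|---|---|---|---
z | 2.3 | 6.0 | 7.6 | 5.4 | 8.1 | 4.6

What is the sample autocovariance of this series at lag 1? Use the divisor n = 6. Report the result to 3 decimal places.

-0.706

Mean z̄ = (2.3 + 6.0 + 7.6 + 5.4 + 8.1 + 4.6)/6 = 5.6667
Deviations: -3.3667, 0.3333, 1.9333, -0.2667, 2.4333, -1.0667
Σ_{t=1}^{5}(z_t−z̄)(z_{t+1}−z̄) = -4.2378
γ_1 = -4.2378 / 6 = -0.706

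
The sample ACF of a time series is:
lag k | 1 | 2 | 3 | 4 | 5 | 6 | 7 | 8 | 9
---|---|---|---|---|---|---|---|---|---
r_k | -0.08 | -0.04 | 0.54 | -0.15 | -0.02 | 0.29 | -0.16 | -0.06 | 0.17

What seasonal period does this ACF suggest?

3

The largest autocorrelation is r_3 = 0.54, with weaker echoes at lags 6 (0.29) and 9 (0.17); the remaining lags stay at or below -0.02.
The dominant spike at lag 3 indicates a seasonal period of 3.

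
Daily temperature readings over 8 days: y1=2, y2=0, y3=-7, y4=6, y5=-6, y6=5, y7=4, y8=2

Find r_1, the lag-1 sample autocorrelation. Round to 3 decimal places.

Mean ȳ = (2 + 0 − 7 + 6 − 6 + 5 + 4 + 2)/8 = 0.7500
Deviations from mean: 1.2500, -0.7500, -7.7500, 5.2500, -6.7500, 4.2500, 3.2500, 1.2500
Σ(y_t−ȳ)(y_{t+1}−ȳ) = (-0.9375) + (5.8125) + (-40.6875) + (-35.4375) + (-28.6875) + (13.8125) + (4.0625) = -82.0625
Denominator Σ(y_t−ȳ)² = 165.5000
r_1 = -82.0625 / 165.5000 = -0.496

-0.496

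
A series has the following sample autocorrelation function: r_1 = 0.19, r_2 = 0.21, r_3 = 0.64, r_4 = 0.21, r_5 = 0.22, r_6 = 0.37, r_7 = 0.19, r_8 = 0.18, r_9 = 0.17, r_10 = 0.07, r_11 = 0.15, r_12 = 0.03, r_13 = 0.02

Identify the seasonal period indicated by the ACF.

The largest autocorrelation is r_3 = 0.64, with a weaker echo at lag 6 (0.37); the remaining lags stay at or below 0.22.
The dominant spike at lag 3 indicates a seasonal period of 3.

3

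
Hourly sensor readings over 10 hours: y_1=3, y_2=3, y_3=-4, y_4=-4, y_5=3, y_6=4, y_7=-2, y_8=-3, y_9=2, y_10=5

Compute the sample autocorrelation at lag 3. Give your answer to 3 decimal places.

-0.216

Mean ȳ = (3 + 3 − 4 − 4 + 3 + 4 − 2 − 3 + 2 + 5)/10 = 0.7000
Numerator Σ_{t=1}^{7}(y_t−ȳ)(y_{t+3}−ȳ) = -24.1700
Denominator Σ(y_t−ȳ)² = 112.1000
r_3 = -24.1700 / 112.1000 = -0.216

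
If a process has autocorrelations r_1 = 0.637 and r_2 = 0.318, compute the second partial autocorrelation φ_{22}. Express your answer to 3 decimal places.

φ_{22} = (r_2 − r_1²) / (1 − r_1²)
r_1² = (0.637)² = 0.405769
Numerator = 0.318 − 0.4058 = -0.0878; denominator = 1 − 0.4058 = 0.5942
φ_{22} = -0.0878 / 0.5942 = -0.148

-0.148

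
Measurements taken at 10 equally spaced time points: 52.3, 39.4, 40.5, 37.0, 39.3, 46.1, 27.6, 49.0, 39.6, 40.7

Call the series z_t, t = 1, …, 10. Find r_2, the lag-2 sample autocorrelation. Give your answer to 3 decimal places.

0.148

Mean z̄ = (52.3 + 39.4 + 40.5 + 37.0 + 39.3 + 46.1 + 27.6 + 49.0 + 39.6 + 40.7)/10 = 41.1500
Numerator Σ_{t=1}^{8}(z_t−z̄)(z_{t+2}−z̄) = 62.0700
Denominator Σ(z_t−z̄)² = 420.7850
r_2 = 62.0700 / 420.7850 = 0.148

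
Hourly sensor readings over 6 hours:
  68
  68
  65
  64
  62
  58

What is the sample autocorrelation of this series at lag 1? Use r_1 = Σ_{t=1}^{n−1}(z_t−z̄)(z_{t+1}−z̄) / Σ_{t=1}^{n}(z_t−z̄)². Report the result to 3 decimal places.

0.432

Mean z̄ = (68 + 68 + 65 + 64 + 62 + 58)/6 = 64.1667
Deviations from mean: 3.8333, 3.8333, 0.8333, -0.1667, -2.1667, -6.1667
Σ(z_t−z̄)(z_{t+1}−z̄) = (14.6944) + (3.1944) + (-0.1389) + (0.3611) + (13.3611) = 31.4722
Denominator Σ(z_t−z̄)² = 72.8333
r_1 = 31.4722 / 72.8333 = 0.432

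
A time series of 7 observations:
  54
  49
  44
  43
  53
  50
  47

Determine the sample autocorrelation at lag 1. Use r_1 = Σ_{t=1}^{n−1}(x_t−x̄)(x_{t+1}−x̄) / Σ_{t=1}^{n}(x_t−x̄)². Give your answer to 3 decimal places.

0.050

Mean x̄ = (54 + 49 + 44 + 43 + 53 + 50 + 47)/7 = 48.5714
Σ(x_t−x̄)(x_{t+1}−x̄) = (2.3265) + (-1.9592) + (25.4694) + (-24.6735) + (6.3265) + (-2.2449) = 5.2449
Denominator Σ(x_t−x̄)² = 105.7143
r_1 = 5.2449 / 105.7143 = 0.050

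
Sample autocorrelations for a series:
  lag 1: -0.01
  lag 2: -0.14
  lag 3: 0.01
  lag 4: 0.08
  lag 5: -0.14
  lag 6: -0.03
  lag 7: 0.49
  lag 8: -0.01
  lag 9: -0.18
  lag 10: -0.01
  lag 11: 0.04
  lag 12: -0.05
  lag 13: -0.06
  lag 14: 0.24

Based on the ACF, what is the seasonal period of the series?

7

The largest autocorrelation is r_7 = 0.49, with a weaker echo at lag 14 (0.24); the remaining lags stay at or below 0.08.
The dominant spike at lag 7 indicates a seasonal period of 7.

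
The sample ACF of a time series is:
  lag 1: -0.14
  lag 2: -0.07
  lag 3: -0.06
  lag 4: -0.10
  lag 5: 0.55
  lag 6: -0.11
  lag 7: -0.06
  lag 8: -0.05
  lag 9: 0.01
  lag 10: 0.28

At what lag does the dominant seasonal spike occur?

The largest autocorrelation is r_5 = 0.55, with a weaker echo at lag 10 (0.28); the remaining lags stay at or below 0.01.
The dominant spike at lag 5 indicates a seasonal period of 5.

5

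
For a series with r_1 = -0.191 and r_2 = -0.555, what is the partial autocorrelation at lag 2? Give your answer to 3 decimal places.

φ_{22} = (r_2 − r_1²) / (1 − r_1²)
r_1² = (-0.191)² = 0.036481
Numerator = -0.555 − 0.0365 = -0.5915; denominator = 1 − 0.0365 = 0.9635
φ_{22} = -0.5915 / 0.9635 = -0.614

-0.614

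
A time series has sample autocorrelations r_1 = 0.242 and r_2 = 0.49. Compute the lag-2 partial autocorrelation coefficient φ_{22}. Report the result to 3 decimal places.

0.458

φ_{22} = (r_2 − r_1²) / (1 − r_1²)
r_1² = (0.242)² = 0.058564
Numerator = 0.49 − 0.0586 = 0.4314; denominator = 1 − 0.0586 = 0.9414
φ_{22} = 0.4314 / 0.9414 = 0.458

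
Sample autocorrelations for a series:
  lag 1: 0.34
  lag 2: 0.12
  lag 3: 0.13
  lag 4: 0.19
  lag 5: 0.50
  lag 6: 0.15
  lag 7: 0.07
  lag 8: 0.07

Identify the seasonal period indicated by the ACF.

The largest autocorrelation is r_5 = 0.50; the remaining lags stay at or below 0.34. The elevated value at lag 1 (0.34), dropping to 0.12 at lag 2, reflects decaying short-term dependence rather than seasonality.
The dominant spike at lag 5 indicates a seasonal period of 5.

5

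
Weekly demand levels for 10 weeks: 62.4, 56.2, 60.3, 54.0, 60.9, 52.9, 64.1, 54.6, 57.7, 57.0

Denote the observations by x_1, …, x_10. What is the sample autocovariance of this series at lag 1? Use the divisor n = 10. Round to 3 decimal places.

-9.815

Mean x̄ = (62.4 + 56.2 + 60.3 + 54.0 + 60.9 + 52.9 + 64.1 + 54.6 + 57.7 + 57.0)/10 = 58.0100
Σ_{t=1}^{9}(x_t−x̄)(x_{t+1}−x̄) = -98.1471
γ_1 = -98.1471 / 10 = -9.815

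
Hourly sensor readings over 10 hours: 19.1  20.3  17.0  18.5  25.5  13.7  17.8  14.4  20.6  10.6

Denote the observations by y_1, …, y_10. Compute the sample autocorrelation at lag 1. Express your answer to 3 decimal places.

Mean ȳ = (19.1 + 20.3 + 17.0 + 18.5 + 25.5 + 13.7 + 17.8 + 14.4 + 20.6 + 10.6)/10 = 17.7500
Numerator Σ_{t=1}^{9}(y_t−ȳ)(y_{t+1}−ȳ) = -54.9025
Denominator Σ(y_t−ȳ)² = 156.3850
r_1 = -54.9025 / 156.3850 = -0.351

-0.351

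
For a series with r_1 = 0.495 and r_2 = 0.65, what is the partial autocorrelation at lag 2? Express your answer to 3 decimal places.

φ_{22} = (r_2 − r_1²) / (1 − r_1²)
r_1² = (0.495)² = 0.245025
Numerator = 0.65 − 0.2450 = 0.4050; denominator = 1 − 0.2450 = 0.7550
φ_{22} = 0.4050 / 0.7550 = 0.536

0.536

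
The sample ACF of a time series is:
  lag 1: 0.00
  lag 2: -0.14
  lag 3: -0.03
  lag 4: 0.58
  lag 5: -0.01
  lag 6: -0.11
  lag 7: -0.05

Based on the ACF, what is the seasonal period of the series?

The largest autocorrelation is r_4 = 0.58; the remaining lags stay at or below 0.00.
The dominant spike at lag 4 indicates a seasonal period of 4.

4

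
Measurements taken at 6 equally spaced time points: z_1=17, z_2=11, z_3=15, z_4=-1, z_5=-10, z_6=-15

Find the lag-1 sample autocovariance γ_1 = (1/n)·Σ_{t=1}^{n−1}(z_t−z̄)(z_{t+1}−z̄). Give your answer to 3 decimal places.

74.412

Mean z̄ = (17 + 11 + 15 − 1 − 10 − 15)/6 = 2.8333
Deviations: 14.1667, 8.1667, 12.1667, -3.8333, -12.8333, -17.8333
Σ_{t=1}^{5}(z_t−z̄)(z_{t+1}−z̄) = 446.4722
γ_1 = 446.4722 / 6 = 74.412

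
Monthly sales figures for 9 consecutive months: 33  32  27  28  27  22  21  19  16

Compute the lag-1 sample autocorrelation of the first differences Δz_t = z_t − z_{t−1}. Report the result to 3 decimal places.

-0.490

First differences Δz: -1, -5, 1, -1, -5, -1, -2, -3
Mean of differences = -2.1250
Numerator Σ(Δz_t−Δz̄)(Δz_{t+1}−Δz̄) = -15.1406
Denominator Σ(Δz_t−Δz̄)² = 30.8750
r_1(Δz) = -15.1406 / 30.8750 = -0.490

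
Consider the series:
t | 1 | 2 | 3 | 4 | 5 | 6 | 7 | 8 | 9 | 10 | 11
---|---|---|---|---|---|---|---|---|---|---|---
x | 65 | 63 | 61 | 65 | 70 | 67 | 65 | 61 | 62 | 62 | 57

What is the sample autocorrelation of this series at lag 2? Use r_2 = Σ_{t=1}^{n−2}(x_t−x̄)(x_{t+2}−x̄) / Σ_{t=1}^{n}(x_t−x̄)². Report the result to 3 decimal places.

Mean x̄ = (65 + 63 + 61 + 65 + 70 + 67 + 65 + 61 + 62 + 62 + 57)/11 = 63.4545
Numerator Σ_{t=1}^{9}(x_t−x̄)(x_{t+2}−x̄) = -2.9587
Denominator Σ(x_t−x̄)² = 120.7273
r_2 = -2.9587 / 120.7273 = -0.025

-0.025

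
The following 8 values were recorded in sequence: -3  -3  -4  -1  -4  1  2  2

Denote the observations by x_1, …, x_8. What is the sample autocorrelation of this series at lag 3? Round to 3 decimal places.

Mean x̄ = (-3 − 3 − 4 − 1 − 4 + 1 + 2 + 2)/8 = -1.2500
Deviations from mean: -1.7500, -1.7500, -2.7500, 0.2500, -2.7500, 2.2500, 3.2500, 3.2500
Σ(x_t−x̄)(x_{t+3}−x̄) = (-0.4375) + (4.8125) + (-6.1875) + (0.8125) + (-8.9375) = -9.9375
Denominator Σ(x_t−x̄)² = 47.5000
r_3 = -9.9375 / 47.5000 = -0.209

-0.209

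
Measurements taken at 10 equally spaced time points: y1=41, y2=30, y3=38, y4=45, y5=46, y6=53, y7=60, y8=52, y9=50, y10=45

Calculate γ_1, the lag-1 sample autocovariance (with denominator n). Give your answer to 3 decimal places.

Mean ȳ = (41 + 30 + 38 + 45 + 46 + 53 + 60 + 52 + 50 + 45)/10 = 46.0000
Σ_{t=1}^{9}(y_t−ȳ)(y_{t+1}−ȳ) = 418.0000
γ_1 = 418.0000 / 10 = 41.800

41.800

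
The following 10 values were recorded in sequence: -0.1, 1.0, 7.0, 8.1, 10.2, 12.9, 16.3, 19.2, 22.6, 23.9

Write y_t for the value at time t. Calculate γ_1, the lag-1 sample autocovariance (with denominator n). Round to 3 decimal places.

45.013

Mean ȳ = (-0.1 + 1.0 + 7.0 + 8.1 + 10.2 + 12.9 + 16.3 + 19.2 + 22.6 + 23.9)/10 = 12.1100
Σ_{t=1}^{9}(y_t−ȳ)(y_{t+1}−ȳ) = 450.1349
γ_1 = 450.1349 / 10 = 45.013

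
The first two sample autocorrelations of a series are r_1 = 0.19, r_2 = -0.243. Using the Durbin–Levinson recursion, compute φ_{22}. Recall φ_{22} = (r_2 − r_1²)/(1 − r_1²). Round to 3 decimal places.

-0.290

φ_{22} = (r_2 − r_1²) / (1 − r_1²)
r_1² = (0.19)² = 0.0361
Numerator = -0.243 − 0.0361 = -0.2791; denominator = 1 − 0.0361 = 0.9639
φ_{22} = -0.2791 / 0.9639 = -0.290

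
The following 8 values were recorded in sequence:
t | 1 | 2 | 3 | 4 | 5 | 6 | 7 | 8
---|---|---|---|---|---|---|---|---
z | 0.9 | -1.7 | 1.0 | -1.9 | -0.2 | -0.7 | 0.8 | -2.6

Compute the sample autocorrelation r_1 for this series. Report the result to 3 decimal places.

-0.654

Mean z̄ = (0.9 − 1.7 + 1.0 − 1.9 − 0.2 − 0.7 + 0.8 − 2.6)/8 = -0.5500
Deviations from mean: 1.4500, -1.1500, 1.5500, -1.3500, 0.3500, -0.1500, 1.3500, -2.0500
Σ(z_t−z̄)(z_{t+1}−z̄) = (-1.6675) + (-1.7825) + (-2.0925) + (-0.4725) + (-0.0525) + (-0.2025) + (-2.7675) = -9.0375
Denominator Σ(z_t−z̄)² = 13.8200
r_1 = -9.0375 / 13.8200 = -0.654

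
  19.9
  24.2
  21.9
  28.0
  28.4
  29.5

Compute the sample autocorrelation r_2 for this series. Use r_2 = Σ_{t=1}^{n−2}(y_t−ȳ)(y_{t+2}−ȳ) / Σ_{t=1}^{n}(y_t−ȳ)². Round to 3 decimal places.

Mean ȳ = (19.9 + 24.2 + 21.9 + 28.0 + 28.4 + 29.5)/6 = 25.3167
Deviations from mean: -5.4167, -1.1167, -3.4167, 2.6833, 3.0833, 4.1833
Σ(y_t−ȳ)(y_{t+2}−ȳ) = (18.5069) + (-2.9964) + (-10.5347) + (11.2253) = 16.2011
Denominator Σ(y_t−ȳ)² = 76.4683
r_2 = 16.2011 / 76.4683 = 0.212

0.212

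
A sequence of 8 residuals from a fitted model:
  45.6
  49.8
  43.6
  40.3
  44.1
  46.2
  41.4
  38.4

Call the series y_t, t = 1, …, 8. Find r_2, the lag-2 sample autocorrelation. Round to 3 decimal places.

-0.474

Mean ȳ = (45.6 + 49.8 + 43.6 + 40.3 + 44.1 + 46.2 + 41.4 + 38.4)/8 = 43.6750
Deviations from mean: 1.9250, 6.1250, -0.0750, -3.3750, 0.4250, 2.5250, -2.2750, -5.2750
Numerator Σ_{t=1}^{6}(y_t−ȳ)(y_{t+2}−ȳ) = -43.6563
Denominator Σ(y_t−ȳ)² = 92.1750
r_2 = -43.6563 / 92.1750 = -0.474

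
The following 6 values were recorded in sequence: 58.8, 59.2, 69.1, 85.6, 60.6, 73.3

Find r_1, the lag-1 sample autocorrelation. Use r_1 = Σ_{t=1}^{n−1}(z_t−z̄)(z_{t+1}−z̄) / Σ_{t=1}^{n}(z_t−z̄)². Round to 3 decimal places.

Mean z̄ = (58.8 + 59.2 + 69.1 + 85.6 + 60.6 + 73.3)/6 = 67.7667
Σ(z_t−z̄)(z_{t+1}−z̄) = (76.8144) + (-11.4222) + (23.7778) + (-127.8056) + (-39.6556) = -78.2911
Denominator Σ(z_t−z̄)² = 555.5733
r_1 = -78.2911 / 555.5733 = -0.141

-0.141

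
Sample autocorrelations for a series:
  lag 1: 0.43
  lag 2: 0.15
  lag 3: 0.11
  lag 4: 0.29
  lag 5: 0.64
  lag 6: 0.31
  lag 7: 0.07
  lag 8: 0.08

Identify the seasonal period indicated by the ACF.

The largest autocorrelation is r_5 = 0.64; the remaining lags stay at or below 0.43. The elevated value at lag 1 (0.43), dropping to 0.15 at lag 2, reflects decaying short-term dependence rather than seasonality.
The dominant spike at lag 5 indicates a seasonal period of 5.

5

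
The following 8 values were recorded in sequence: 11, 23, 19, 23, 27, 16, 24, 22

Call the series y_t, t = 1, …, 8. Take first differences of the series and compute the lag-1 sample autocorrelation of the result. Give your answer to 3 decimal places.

First differences Δy: 12, -4, 4, 4, -11, 8, -2
Mean of differences = 1.5714
Numerator Σ(Δy_t−Δȳ)(Δy_{t+1}−Δȳ) = -200.0408
Denominator Σ(Δy_t−Δȳ)² = 363.7143
r_1(Δy) = -200.0408 / 363.7143 = -0.550

-0.550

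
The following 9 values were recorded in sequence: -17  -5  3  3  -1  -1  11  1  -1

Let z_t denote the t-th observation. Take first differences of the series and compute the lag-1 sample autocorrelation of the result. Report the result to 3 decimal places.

First differences Δz: 12, 8, 0, -4, 0, 12, -10, -2
Mean of differences = 2.0000
Numerator Σ(Δz_t−Δz̄)(Δz_{t+1}−Δz̄) = -20.0000
Denominator Σ(Δz_t−Δz̄)² = 440.0000
r_1(Δz) = -20.0000 / 440.0000 = -0.045

-0.045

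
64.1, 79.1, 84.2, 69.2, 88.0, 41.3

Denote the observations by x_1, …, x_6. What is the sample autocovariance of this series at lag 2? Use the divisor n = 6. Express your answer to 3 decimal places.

28.732

Mean x̄ = (64.1 + 79.1 + 84.2 + 69.2 + 88.0 + 41.3)/6 = 70.9833
Σ_{t=1}^{4}(x_t−x̄)(x_{t+2}−x̄) = 172.3894
γ_2 = 172.3894 / 6 = 28.732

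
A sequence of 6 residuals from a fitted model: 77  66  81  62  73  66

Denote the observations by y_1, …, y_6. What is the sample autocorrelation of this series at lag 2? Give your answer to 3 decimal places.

Mean ȳ = (77 + 66 + 81 + 62 + 73 + 66)/6 = 70.8333
Deviations from mean: 6.1667, -4.8333, 10.1667, -8.8333, 2.1667, -4.8333
Σ(y_t−ȳ)(y_{t+2}−ȳ) = (62.6944) + (42.6944) + (22.0278) + (42.6944) = 170.1111
Denominator Σ(y_t−ȳ)² = 270.8333
r_2 = 170.1111 / 270.8333 = 0.628

0.628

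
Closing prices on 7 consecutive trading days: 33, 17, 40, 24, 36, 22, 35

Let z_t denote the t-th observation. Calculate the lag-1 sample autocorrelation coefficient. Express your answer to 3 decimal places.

-0.818

Mean z̄ = (33 + 17 + 40 + 24 + 36 + 22 + 35)/7 = 29.5714
Deviations from mean: 3.4286, -12.5714, 10.4286, -5.5714, 6.4286, -7.5714, 5.4286
Σ(z_t−z̄)(z_{t+1}−z̄) = (-43.1020) + (-131.1020) + (-58.1020) + (-35.8163) + (-48.6735) + (-41.1020) = -357.8980
Denominator Σ(z_t−z̄)² = 437.7143
r_1 = -357.8980 / 437.7143 = -0.818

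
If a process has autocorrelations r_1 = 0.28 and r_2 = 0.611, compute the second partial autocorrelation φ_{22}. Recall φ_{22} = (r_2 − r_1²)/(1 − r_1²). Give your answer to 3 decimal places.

0.578

φ_{22} = (r_2 − r_1²) / (1 − r_1²)
r_1² = (0.28)² = 0.0784
Numerator = 0.611 − 0.0784 = 0.5326; denominator = 1 − 0.0784 = 0.9216
φ_{22} = 0.5326 / 0.9216 = 0.578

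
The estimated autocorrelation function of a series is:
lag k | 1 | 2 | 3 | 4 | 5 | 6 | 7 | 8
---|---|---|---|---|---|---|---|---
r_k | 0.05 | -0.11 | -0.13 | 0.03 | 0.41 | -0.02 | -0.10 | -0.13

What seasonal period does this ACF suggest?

The largest autocorrelation is r_5 = 0.41; the remaining lags stay at or below 0.05.
The dominant spike at lag 5 indicates a seasonal period of 5.

5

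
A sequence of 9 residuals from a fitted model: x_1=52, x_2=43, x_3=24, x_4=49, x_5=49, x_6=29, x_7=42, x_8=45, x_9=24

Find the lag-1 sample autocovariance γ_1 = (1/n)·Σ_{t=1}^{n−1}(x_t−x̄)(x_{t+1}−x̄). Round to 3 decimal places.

-29.531

Mean x̄ = (52 + 43 + 24 + 49 + 49 + 29 + 42 + 45 + 24)/9 = 39.6667
Σ_{t=1}^{8}(x_t−x̄)(x_{t+1}−x̄) = -265.7778
γ_1 = -265.7778 / 9 = -29.531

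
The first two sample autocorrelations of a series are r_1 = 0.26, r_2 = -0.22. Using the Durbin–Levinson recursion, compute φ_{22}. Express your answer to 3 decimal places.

φ_{22} = (r_2 − r_1²) / (1 − r_1²)
r_1² = (0.26)² = 0.0676
Numerator = -0.22 − 0.0676 = -0.2876; denominator = 1 − 0.0676 = 0.9324
φ_{22} = -0.2876 / 0.9324 = -0.308

-0.308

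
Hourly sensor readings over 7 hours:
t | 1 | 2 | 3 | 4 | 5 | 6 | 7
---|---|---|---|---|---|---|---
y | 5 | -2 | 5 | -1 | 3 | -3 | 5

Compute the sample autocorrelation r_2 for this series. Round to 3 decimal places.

0.544

Mean ȳ = (5 − 2 + 5 − 1 + 3 − 3 + 5)/7 = 1.7143
Deviations from mean: 3.2857, -3.7143, 3.2857, -2.7143, 1.2857, -4.7143, 3.2857
Numerator Σ_{t=1}^{5}(y_t−ȳ)(y_{t+2}−ȳ) = 42.1224
Denominator Σ(y_t−ȳ)² = 77.4286
r_2 = 42.1224 / 77.4286 = 0.544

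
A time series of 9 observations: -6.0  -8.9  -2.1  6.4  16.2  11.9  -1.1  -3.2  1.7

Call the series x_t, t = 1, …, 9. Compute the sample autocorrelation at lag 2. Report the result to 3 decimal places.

Mean x̄ = (-6.0 − 8.9 − 2.1 + 6.4 + 16.2 + 11.9 − 1.1 − 3.2 + 1.7)/9 = 1.6556
Σ(x_t−x̄)(x_{t+2}−x̄) = (28.7509) + (-50.0802) + (-54.6225) + (48.6042) + (-40.0780) + (-49.7425) + (-0.1225) = -117.2906
Denominator Σ(x_t−x̄)² = 554.3022
r_2 = -117.2906 / 554.3022 = -0.212

-0.212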